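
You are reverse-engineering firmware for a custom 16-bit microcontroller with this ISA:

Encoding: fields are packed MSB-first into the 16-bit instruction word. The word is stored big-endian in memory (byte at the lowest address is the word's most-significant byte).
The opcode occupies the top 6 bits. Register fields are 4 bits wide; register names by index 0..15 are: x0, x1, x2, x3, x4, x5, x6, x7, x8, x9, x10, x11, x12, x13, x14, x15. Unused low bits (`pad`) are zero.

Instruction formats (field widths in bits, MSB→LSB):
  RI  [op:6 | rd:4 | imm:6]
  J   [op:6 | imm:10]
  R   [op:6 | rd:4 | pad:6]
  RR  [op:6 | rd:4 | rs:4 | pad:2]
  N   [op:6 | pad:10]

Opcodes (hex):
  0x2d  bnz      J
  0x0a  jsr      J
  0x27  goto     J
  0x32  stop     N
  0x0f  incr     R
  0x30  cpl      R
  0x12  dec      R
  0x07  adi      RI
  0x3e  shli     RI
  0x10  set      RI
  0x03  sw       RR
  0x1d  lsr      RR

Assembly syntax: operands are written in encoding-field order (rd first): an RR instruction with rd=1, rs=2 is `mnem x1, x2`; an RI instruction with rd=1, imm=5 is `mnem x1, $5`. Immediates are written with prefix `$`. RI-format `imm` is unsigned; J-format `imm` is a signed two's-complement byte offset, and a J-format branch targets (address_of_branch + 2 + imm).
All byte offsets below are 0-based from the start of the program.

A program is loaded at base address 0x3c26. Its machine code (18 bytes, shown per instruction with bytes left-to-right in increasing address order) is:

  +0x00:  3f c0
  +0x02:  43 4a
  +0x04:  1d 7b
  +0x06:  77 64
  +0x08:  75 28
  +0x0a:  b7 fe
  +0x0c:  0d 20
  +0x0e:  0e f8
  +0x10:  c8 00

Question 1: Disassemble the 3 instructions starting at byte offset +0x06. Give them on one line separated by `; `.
lsr x13, x9; lsr x4, x10; bnz $-2

off 0x06: read 77 64 as big → 0x7764
  top 6b → 0x1d → lsr [RR]
  [9:6] rd=13 = x13
  [5:2] rs=9 = x9
off 0x08: read 75 28 as big → 0x7528
  top 6b → 0x1d → lsr [RR]
  [9:6] rd=4 = x4
  [5:2] rs=10 = x10
off 0x0a: read b7 fe as big → 0xb7fe
  top 6b → 0x2d → bnz [J]
  [9:0] imm=1022 (s10→-2) = $-2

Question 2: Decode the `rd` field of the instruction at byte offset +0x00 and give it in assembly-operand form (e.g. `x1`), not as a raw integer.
off 0x00: read 3f c0 as big → 0x3fc0
  op=0x3fc0>>10=0xf ⇒ incr (R)
  [9:6] rd=15 = x15

x15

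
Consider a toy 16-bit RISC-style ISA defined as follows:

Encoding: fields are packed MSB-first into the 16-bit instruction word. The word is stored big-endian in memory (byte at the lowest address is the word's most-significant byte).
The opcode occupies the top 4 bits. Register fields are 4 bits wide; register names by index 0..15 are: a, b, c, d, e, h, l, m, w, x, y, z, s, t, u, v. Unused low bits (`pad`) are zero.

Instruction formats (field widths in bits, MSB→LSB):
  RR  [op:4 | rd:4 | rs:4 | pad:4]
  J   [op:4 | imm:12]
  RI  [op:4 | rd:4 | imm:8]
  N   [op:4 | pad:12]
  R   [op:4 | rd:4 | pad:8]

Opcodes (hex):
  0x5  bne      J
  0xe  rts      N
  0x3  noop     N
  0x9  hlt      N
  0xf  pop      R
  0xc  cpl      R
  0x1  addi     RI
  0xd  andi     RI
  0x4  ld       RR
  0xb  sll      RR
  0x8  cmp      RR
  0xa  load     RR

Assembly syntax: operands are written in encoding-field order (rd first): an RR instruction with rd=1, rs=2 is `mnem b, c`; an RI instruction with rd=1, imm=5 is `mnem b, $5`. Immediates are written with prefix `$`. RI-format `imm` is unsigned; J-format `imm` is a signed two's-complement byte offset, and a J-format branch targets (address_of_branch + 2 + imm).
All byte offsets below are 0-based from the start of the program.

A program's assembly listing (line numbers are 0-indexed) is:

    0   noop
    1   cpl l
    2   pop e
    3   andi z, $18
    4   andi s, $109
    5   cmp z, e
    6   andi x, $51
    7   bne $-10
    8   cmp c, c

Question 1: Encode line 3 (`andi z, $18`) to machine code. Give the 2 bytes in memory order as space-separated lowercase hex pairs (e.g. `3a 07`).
L3: andi op=0xd:4|rd=11:4|imm=18:8 ⇒ 0xdb12 ⇒ big db 12

db 12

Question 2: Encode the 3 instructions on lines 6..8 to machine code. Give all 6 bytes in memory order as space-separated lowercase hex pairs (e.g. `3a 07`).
line 6 (andi): pack op=0xd:4|rd=9:4|imm=51:8 = 0xd933; big→ d9 33
line 7 (bne): pack op=0x5:4|imm=-10:12 = 0x5ff6; big→ 5f f6
line 8 (cmp): pack op=0x8:4|rd=2:4|rs=2:4|pad=0:4 = 0x8220; big→ 82 20

d9 33 5f f6 82 20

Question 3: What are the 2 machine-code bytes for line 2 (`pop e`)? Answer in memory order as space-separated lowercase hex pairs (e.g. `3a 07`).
L2: pop op=0xf:4|rd=4:4|pad=0:8 ⇒ 0xf400 ⇒ big f4 00

f4 00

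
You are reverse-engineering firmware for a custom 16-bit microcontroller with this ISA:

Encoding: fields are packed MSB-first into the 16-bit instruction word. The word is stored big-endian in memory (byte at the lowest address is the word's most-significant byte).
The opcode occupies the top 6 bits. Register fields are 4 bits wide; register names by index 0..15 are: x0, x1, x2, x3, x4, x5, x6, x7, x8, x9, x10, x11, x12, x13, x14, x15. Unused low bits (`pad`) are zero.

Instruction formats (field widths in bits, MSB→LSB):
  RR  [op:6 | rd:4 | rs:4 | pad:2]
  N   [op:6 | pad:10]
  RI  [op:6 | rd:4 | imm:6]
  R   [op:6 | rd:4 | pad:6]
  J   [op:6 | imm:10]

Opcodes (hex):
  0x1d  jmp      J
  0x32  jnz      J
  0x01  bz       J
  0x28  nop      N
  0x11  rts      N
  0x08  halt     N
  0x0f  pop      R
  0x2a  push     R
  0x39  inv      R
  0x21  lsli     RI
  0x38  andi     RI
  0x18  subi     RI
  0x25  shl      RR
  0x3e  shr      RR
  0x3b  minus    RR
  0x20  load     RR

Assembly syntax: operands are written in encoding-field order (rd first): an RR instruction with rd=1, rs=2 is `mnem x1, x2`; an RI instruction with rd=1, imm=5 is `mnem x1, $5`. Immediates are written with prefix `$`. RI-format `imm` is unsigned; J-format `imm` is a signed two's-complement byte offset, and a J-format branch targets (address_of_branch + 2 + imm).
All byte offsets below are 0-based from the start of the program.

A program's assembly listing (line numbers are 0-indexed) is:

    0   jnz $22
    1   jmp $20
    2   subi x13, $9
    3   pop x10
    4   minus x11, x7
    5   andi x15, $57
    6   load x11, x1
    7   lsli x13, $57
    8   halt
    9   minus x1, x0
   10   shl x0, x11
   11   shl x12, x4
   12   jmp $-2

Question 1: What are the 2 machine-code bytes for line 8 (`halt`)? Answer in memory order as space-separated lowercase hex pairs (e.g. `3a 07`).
20 00

8. halt fields op=0x8:6|pad=0:10 → word 2000h → 20 00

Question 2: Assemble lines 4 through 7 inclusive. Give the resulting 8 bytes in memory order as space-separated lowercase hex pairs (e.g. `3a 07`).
4. minus fields op=0x3b:6|rd=11:4|rs=7:4|pad=0:2 → word eedch → ee dc
5. andi fields op=0x38:6|rd=15:4|imm=57:6 → word e3f9h → e3 f9
6. load fields op=0x20:6|rd=11:4|rs=1:4|pad=0:2 → word 82c4h → 82 c4
7. lsli fields op=0x21:6|rd=13:4|imm=57:6 → word 8779h → 87 79

ee dc e3 f9 82 c4 87 79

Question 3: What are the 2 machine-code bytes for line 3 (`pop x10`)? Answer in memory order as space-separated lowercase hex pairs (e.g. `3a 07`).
3. pop fields op=0xf:6|rd=10:4|pad=0:6 → word 3e80h → 3e 80

3e 80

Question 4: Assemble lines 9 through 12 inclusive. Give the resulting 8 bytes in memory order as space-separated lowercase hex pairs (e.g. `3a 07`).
line 9 (minus): pack op=0x3b:6|rd=1:4|rs=0:4|pad=0:2 = 0xec40; big→ ec 40
line 10 (shl): pack op=0x25:6|rd=0:4|rs=11:4|pad=0:2 = 0x942c; big→ 94 2c
line 11 (shl): pack op=0x25:6|rd=12:4|rs=4:4|pad=0:2 = 0x9710; big→ 97 10
line 12 (jmp): pack op=0x1d:6|imm=-2:10 = 0x77fe; big→ 77 fe

ec 40 94 2c 97 10 77 fe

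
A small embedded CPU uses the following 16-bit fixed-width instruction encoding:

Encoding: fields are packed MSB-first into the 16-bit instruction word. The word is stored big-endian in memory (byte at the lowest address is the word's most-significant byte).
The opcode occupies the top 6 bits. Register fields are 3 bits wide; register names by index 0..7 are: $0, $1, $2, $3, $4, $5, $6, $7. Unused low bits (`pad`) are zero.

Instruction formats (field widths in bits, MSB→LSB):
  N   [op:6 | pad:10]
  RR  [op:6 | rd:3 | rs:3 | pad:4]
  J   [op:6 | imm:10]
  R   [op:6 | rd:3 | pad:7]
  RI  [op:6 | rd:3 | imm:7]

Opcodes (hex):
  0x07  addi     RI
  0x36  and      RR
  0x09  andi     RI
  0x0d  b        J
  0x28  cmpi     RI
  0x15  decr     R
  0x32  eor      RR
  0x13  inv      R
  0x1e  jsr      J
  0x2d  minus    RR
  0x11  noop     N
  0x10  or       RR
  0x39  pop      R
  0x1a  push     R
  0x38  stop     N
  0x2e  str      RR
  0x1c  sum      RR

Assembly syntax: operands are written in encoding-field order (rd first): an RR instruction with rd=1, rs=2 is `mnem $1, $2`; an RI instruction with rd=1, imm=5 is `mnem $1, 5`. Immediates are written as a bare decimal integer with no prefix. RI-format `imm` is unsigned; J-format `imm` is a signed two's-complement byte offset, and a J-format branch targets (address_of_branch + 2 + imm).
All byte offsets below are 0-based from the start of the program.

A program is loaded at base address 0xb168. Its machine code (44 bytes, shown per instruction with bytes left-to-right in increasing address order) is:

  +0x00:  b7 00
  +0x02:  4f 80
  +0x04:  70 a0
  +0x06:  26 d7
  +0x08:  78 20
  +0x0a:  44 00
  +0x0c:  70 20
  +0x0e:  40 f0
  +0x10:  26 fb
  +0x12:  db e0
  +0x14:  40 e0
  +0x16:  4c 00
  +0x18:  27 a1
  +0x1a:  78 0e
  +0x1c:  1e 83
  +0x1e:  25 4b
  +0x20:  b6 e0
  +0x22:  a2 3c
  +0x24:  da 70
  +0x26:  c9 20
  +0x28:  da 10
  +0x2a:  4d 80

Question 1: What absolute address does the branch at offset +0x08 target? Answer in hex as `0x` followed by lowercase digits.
@+08  big-endian(78 20) = 0x7820
  opcode bits[15:10]=0x1e: jsr/J
  imm@[9:0]=0x20 ⇒ 32
  target = base 0xb168 + off 0x08 + 2 + imm 32 = 0xb192

0xb192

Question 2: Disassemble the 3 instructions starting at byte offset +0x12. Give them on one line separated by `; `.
and $7, $6; or $1, $6; inv $0

[12] db e0 → 0xdbe0
  op=0xdbe0>>10=0x36 ⇒ and (RR)
  rd: (w>>7)&0x7=0x7 → $7
  rs: (w>>4)&0x7=0x6 → $6
[14] 40 e0 → 0x40e0
  op=0x40e0>>10=0x10 ⇒ or (RR)
  rd: (w>>7)&0x7=0x1 → $1
  rs: (w>>4)&0x7=0x6 → $6
[16] 4c 00 → 0x4c00
  op=0x4c00>>10=0x13 ⇒ inv (R)
  rd: (w>>7)&0x7=0x0 → $0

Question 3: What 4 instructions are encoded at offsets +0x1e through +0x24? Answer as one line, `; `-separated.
off 0x1e: read 25 4b as big → 0x254b
  op=0x254b>>10=0x9 ⇒ andi (RI)
  rd: (w>>7)&0x7=0x2 → $2
  imm: (w>>0)&0x7f=0x4b → 75
off 0x20: read b6 e0 as big → 0xb6e0
  op=0xb6e0>>10=0x2d ⇒ minus (RR)
  rd: (w>>7)&0x7=0x5 → $5
  rs: (w>>4)&0x7=0x6 → $6
off 0x22: read a2 3c as big → 0xa23c
  op=0xa23c>>10=0x28 ⇒ cmpi (RI)
  rd: (w>>7)&0x7=0x4 → $4
  imm: (w>>0)&0x7f=0x3c → 60
off 0x24: read da 70 as big → 0xda70
  op=0xda70>>10=0x36 ⇒ and (RR)
  rd: (w>>7)&0x7=0x4 → $4
  rs: (w>>4)&0x7=0x7 → $7

andi $2, 75; minus $5, $6; cmpi $4, 60; and $4, $7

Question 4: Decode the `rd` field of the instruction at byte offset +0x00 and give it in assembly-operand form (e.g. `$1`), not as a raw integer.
$6

[00] b7 00 → 0xb700
  op=0xb700>>10=0x2d ⇒ minus (RR)
  rd: (w>>7)&0x7=0x6 → $6
  rs: (w>>4)&0x7=0x0 → $0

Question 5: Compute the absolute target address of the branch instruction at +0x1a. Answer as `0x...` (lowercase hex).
0xb192

off 0x1a: read 78 0e as big → 0x780e
  op=0x780e>>10=0x1e ⇒ jsr (J)
  imm@[9:0]=0xe ⇒ 14
  target = base 0xb168 + off 0x1a + 2 + imm 14 = 0xb192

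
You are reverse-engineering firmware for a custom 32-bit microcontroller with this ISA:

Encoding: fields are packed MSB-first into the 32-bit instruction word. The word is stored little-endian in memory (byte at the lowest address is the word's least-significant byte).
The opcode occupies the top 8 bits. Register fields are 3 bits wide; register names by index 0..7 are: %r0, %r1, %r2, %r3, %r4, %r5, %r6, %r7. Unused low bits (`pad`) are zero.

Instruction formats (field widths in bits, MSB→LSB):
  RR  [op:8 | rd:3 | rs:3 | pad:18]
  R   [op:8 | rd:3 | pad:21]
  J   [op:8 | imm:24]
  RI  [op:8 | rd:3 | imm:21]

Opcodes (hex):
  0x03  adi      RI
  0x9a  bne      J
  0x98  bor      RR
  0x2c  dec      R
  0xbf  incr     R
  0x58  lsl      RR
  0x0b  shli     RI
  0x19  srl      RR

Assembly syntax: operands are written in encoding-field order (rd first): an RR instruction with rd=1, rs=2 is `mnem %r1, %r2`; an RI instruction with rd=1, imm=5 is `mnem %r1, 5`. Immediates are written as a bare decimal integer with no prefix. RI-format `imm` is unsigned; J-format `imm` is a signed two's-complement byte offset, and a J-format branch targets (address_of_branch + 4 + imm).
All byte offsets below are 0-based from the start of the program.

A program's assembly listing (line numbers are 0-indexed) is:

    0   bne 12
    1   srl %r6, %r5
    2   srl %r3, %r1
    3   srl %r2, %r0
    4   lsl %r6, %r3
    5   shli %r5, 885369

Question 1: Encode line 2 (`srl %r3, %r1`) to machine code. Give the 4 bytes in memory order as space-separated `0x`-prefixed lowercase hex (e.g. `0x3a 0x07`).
0x00 0x00 0x64 0x19

line 2 (srl): pack op=0x19:8|rd=3:3|rs=1:3|pad=0:18 = 0x19640000; little→ 00 00 64 19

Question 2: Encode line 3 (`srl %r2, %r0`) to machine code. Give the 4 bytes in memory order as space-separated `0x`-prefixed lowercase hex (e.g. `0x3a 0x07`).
line 3 (srl): pack op=0x19:8|rd=2:3|rs=0:3|pad=0:18 = 0x19400000; little→ 00 00 40 19

0x00 0x00 0x40 0x19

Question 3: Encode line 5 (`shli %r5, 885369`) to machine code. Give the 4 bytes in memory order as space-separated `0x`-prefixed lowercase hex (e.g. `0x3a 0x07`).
0x79 0x82 0xad 0x0b

L5: shli op=0xb:8|rd=5:3|imm=885369:21 ⇒ 0x0bad8279 ⇒ little 79 82 ad 0b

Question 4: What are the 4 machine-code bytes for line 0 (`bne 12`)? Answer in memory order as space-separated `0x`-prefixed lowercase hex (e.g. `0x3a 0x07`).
0. bne fields op=0x9a:8|imm=12:24 → word 9a00000ch → 0c 00 00 9a

0x0c 0x00 0x00 0x9a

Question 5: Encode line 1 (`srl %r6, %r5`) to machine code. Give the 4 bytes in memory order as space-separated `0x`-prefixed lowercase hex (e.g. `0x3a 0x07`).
0x00 0x00 0xd4 0x19

L1: srl op=0x19:8|rd=6:3|rs=5:3|pad=0:18 ⇒ 0x19d40000 ⇒ little 00 00 d4 19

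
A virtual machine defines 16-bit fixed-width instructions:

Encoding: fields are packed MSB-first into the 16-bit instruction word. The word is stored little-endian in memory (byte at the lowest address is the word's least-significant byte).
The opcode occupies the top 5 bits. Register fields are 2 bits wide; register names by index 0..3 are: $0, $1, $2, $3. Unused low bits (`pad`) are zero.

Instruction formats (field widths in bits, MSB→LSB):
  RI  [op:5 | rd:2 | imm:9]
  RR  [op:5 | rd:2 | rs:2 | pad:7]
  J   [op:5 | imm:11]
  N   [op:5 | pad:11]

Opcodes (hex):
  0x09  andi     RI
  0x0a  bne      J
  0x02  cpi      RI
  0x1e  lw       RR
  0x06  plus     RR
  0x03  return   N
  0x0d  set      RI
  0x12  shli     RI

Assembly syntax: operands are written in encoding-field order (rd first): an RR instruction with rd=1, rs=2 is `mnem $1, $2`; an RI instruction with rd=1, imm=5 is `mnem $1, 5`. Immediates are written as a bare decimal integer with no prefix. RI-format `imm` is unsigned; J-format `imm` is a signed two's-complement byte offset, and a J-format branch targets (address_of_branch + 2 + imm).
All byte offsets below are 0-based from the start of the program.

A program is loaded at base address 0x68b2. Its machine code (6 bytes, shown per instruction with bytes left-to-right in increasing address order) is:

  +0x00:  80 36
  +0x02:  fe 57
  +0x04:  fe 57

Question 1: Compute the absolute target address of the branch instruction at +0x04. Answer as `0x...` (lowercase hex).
0x68b6

[04] fe 57 → 0x57fe
  op=0x57fe>>11=0xa ⇒ bne (J)
  imm@[10:0]=0x7fe (s11→-2) ⇒ -2
  target = base 0x68b2 + off 0x04 + 2 + imm -2 = 0x68b6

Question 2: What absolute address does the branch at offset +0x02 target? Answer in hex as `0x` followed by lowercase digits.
0x68b4

[02] fe 57 → 0x57fe
  top 5b → 0xa → bne [J]
  imm@[10:0]=0x7fe (s11→-2) ⇒ -2
  target = base 0x68b2 + off 0x02 + 2 + imm -2 = 0x68b4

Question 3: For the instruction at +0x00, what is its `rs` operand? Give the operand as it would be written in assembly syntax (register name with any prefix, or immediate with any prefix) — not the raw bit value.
+0x00: 80 36 ⇒ word 0x3680 (little)
  top 5b → 0x6 → plus [RR]
  rd@[10:9]=0x3 ⇒ $3
  rs@[8:7]=0x1 ⇒ $1

$1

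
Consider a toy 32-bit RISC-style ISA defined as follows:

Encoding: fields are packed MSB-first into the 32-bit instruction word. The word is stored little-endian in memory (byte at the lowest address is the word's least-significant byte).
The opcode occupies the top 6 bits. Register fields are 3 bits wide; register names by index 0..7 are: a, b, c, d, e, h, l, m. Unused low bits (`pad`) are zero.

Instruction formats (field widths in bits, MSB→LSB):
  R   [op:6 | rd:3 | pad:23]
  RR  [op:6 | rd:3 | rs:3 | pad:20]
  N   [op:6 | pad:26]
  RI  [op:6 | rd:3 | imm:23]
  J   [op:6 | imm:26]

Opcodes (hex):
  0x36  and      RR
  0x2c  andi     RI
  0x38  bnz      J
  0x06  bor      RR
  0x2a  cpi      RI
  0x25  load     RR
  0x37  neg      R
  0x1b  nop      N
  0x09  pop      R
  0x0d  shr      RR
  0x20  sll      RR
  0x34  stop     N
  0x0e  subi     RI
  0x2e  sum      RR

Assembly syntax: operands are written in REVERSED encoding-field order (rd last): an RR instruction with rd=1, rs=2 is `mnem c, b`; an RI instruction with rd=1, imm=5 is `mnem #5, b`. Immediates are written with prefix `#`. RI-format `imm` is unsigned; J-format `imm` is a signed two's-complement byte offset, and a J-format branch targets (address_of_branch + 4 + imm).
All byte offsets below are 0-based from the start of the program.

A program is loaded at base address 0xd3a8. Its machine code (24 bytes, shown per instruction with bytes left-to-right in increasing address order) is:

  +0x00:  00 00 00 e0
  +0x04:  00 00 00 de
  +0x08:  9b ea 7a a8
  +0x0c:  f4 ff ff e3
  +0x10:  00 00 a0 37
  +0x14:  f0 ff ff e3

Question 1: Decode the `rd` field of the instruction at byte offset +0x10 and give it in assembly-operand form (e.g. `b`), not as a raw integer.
m

+0x10: 00 00 a0 37 ⇒ word 0x37a00000 (little)
  op=0x37a00000>>26=0xd ⇒ shr (RR)
  rd@[25:23]=0x7 ⇒ m
  rs@[22:20]=0x2 ⇒ c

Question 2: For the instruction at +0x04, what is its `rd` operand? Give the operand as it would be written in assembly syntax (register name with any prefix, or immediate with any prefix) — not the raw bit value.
off 0x04: read 00 00 00 de as little → 0xde000000
  top 6b → 0x37 → neg [R]
  [25:23] rd=4 = e

e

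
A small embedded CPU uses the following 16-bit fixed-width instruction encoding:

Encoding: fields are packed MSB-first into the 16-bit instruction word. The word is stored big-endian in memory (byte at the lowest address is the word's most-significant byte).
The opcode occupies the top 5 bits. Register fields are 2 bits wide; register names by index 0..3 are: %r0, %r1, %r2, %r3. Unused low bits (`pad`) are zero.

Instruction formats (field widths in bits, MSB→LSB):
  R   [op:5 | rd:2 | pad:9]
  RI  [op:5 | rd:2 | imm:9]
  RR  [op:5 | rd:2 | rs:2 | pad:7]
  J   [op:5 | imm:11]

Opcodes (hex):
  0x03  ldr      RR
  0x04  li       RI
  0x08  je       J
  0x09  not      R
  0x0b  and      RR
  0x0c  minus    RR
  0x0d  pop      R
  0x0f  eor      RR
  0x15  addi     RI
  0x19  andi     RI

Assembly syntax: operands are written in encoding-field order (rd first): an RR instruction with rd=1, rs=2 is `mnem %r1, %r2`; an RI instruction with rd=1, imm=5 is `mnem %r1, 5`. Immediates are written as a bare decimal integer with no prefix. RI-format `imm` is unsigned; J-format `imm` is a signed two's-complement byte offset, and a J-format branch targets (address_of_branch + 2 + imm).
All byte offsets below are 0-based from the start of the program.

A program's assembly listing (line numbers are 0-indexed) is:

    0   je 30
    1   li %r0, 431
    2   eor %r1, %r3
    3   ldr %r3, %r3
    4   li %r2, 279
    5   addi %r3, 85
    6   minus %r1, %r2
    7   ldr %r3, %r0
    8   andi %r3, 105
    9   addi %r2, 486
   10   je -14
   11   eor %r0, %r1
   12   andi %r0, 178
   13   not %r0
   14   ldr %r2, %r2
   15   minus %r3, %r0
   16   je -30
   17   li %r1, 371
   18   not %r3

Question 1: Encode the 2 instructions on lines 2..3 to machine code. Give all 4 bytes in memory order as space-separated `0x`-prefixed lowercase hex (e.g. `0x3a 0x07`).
0x7b 0x80 0x1f 0x80

line 2 (eor): pack op=0xf:5|rd=1:2|rs=3:2|pad=0:7 = 0x7b80; big→ 7b 80
line 3 (ldr): pack op=0x3:5|rd=3:2|rs=3:2|pad=0:7 = 0x1f80; big→ 1f 80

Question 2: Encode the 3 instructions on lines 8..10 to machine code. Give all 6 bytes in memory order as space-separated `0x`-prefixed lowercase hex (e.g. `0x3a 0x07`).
0xce 0x69 0xad 0xe6 0x47 0xf2

L8: andi op=0x19:5|rd=3:2|imm=105:9 ⇒ 0xce69 ⇒ big ce 69
L9: addi op=0x15:5|rd=2:2|imm=486:9 ⇒ 0xade6 ⇒ big ad e6
L10: je op=0x8:5|imm=-14:11 ⇒ 0x47f2 ⇒ big 47 f2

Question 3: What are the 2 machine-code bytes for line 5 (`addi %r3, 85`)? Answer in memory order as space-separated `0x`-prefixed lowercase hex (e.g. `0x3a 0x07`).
L5: addi op=0x15:5|rd=3:2|imm=85:9 ⇒ 0xae55 ⇒ big ae 55

0xae 0x55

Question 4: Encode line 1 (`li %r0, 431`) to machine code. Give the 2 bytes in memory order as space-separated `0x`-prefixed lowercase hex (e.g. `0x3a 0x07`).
1. li fields op=0x4:5|rd=0:2|imm=431:9 → word 21afh → 21 af

0x21 0xaf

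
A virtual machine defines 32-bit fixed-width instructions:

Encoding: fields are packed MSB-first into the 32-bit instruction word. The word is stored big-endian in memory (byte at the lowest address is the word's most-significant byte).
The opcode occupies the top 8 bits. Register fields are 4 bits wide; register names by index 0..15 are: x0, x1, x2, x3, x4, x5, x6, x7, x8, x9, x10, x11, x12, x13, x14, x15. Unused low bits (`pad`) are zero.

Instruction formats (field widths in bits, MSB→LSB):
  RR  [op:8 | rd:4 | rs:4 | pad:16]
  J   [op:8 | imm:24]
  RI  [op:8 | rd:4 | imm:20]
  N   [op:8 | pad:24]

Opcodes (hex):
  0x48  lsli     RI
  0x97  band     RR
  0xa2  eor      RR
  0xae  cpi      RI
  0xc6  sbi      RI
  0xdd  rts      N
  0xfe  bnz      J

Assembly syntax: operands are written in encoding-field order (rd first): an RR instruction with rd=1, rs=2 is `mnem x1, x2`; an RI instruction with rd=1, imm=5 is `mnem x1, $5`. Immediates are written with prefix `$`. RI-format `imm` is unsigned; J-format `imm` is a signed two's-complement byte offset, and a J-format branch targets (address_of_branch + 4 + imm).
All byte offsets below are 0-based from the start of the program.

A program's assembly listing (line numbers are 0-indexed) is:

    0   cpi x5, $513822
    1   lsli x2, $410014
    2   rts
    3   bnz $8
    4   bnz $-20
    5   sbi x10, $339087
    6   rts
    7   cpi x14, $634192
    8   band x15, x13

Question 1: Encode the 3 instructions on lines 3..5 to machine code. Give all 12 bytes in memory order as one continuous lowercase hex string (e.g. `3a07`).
fe000008feffffecc6a52c8f

line 3 (bnz): pack op=0xfe:8|imm=8:24 = 0xfe000008; big→ fe 00 00 08
line 4 (bnz): pack op=0xfe:8|imm=-20:24 = 0xfeffffec; big→ fe ff ff ec
line 5 (sbi): pack op=0xc6:8|rd=10:4|imm=339087:20 = 0xc6a52c8f; big→ c6 a5 2c 8f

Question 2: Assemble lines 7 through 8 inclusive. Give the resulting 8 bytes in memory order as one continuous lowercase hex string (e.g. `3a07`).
7. cpi fields op=0xae:8|rd=14:4|imm=634192:20 → word aee9ad50h → ae e9 ad 50
8. band fields op=0x97:8|rd=15:4|rs=13:4|pad=0:16 → word 97fd0000h → 97 fd 00 00

aee9ad5097fd0000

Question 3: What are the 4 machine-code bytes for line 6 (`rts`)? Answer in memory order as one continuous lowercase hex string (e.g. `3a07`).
line 6 (rts): pack op=0xdd:8|pad=0:24 = 0xdd000000; big→ dd 00 00 00

dd000000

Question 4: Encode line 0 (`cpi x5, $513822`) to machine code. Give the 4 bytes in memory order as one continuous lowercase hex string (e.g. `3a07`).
line 0 (cpi): pack op=0xae:8|rd=5:4|imm=513822:20 = 0xae57d71e; big→ ae 57 d7 1e

ae57d71e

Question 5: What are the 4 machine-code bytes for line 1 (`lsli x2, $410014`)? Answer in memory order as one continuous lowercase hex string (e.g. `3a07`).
4826419e

1. lsli fields op=0x48:8|rd=2:4|imm=410014:20 → word 4826419eh → 48 26 41 9e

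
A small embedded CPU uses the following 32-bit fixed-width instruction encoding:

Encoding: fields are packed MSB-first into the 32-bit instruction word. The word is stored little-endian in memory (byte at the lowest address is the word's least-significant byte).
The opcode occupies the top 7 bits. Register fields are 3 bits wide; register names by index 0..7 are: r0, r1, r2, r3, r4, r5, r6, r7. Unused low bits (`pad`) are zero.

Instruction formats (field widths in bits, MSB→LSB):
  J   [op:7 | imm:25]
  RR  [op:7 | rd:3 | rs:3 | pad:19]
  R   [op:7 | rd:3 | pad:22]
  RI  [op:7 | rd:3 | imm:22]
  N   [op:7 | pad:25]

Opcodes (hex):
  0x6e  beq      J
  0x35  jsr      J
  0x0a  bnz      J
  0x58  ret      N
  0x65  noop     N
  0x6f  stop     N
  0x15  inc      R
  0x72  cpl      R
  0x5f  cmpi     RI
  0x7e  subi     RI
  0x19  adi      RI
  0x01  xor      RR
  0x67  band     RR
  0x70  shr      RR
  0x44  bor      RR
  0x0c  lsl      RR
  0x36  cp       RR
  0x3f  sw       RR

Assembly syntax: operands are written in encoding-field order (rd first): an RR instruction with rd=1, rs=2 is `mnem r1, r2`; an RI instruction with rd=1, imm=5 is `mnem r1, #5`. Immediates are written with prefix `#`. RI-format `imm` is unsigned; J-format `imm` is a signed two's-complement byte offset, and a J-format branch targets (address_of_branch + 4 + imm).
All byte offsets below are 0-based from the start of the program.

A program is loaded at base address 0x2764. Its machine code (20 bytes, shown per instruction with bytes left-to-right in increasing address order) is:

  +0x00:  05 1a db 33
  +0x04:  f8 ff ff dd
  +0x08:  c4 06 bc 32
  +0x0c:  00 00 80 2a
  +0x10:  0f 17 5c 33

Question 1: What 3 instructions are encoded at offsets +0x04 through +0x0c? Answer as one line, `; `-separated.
@+04  little-endian(f8 ff ff dd) = 0xddfffff8
  op=0xddfffff8>>25=0x6e ⇒ beq (J)
  [24:0] imm=33554424 (s25→-8) = #-8
@+08  little-endian(c4 06 bc 32) = 0x32bc06c4
  op=0x32bc06c4>>25=0x19 ⇒ adi (RI)
  [24:22] rd=2 = r2
  [21:0] imm=3933892 = #3933892
@+0c  little-endian(00 00 80 2a) = 0x2a800000
  op=0x2a800000>>25=0x15 ⇒ inc (R)
  [24:22] rd=2 = r2

beq #-8; adi r2, #3933892; inc r2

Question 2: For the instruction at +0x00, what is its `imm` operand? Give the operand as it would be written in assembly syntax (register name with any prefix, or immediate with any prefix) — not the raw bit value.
#1776133

off 0x00: read 05 1a db 33 as little → 0x33db1a05
  opcode bits[31:25]=0x19: adi/RI
  [24:22] rd=7 = r7
  [21:0] imm=1776133 = #1776133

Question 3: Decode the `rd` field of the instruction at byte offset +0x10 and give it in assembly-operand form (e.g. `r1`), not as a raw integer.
r5

+0x10: 0f 17 5c 33 ⇒ word 0x335c170f (little)
  top 7b → 0x19 → adi [RI]
  rd@[24:22]=0x5 ⇒ r5
  imm@[21:0]=0x1c170f ⇒ #1840911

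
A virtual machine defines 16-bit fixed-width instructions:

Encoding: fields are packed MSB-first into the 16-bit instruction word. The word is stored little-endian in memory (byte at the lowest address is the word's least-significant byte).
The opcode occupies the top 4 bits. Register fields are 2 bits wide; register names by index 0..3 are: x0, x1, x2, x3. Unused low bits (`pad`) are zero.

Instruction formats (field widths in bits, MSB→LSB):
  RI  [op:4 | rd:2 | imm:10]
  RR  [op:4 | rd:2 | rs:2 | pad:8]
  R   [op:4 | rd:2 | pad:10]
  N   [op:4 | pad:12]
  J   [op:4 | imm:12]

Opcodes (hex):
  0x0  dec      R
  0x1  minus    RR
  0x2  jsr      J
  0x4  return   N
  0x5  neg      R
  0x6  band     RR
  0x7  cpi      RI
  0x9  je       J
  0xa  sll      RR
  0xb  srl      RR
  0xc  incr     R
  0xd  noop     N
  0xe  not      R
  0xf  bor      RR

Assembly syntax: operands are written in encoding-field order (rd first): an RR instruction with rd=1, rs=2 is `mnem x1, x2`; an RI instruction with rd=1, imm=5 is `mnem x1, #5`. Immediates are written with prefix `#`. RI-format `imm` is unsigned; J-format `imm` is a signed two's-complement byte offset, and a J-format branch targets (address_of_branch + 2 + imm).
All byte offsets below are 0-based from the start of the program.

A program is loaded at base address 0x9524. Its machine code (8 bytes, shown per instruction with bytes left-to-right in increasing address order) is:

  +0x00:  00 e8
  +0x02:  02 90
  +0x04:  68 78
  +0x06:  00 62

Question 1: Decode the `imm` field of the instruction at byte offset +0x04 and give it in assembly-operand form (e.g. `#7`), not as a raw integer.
#104

@+04  little-endian(68 78) = 0x7868
  opcode bits[15:12]=0x7: cpi/RI
  rd: (w>>10)&0x3=0x2 → x2
  imm: (w>>0)&0x3ff=0x68 → #104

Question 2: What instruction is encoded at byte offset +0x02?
@+02  little-endian(02 90) = 0x9002
  op=0x9002>>12=0x9 ⇒ je (J)
  imm@[11:0]=0x2 ⇒ #2

je #2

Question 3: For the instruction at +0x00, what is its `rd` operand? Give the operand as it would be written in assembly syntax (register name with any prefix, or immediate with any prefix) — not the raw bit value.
+0x00: 00 e8 ⇒ word 0xe800 (little)
  opcode bits[15:12]=0xe: not/R
  rd: (w>>10)&0x3=0x2 → x2

x2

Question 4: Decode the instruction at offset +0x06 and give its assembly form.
band x0, x2

@+06  little-endian(00 62) = 0x6200
  op=0x6200>>12=0x6 ⇒ band (RR)
  rd: (w>>10)&0x3=0x0 → x0
  rs: (w>>8)&0x3=0x2 → x2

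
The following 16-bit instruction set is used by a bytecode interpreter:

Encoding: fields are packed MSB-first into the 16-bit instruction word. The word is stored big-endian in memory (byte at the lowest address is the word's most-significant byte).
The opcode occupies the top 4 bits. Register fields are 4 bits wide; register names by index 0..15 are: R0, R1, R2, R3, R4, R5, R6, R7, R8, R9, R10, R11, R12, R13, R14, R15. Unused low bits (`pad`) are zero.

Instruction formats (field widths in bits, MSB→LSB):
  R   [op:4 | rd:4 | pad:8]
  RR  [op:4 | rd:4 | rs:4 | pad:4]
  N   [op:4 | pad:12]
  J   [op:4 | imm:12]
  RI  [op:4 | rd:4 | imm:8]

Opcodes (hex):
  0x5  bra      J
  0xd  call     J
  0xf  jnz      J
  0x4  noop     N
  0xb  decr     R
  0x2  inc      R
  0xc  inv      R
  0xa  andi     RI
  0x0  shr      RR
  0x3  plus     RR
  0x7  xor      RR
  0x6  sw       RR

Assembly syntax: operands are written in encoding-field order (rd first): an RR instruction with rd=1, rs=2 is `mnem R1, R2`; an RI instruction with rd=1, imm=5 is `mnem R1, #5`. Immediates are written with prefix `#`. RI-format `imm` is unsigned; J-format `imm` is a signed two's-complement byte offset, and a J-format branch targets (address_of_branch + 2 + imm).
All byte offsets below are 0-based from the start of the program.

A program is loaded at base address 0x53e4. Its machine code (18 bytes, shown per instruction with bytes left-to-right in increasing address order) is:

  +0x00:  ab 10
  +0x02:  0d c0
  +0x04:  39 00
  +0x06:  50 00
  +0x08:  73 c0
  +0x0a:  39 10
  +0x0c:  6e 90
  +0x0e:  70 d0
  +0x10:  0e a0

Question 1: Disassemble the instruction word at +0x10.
@+10  big-endian(0e a0) = 0x0ea0
  top 4b → 0x0 → shr [RR]
  [11:8] rd=14 = R14
  [7:4] rs=10 = R10

shr R14, R10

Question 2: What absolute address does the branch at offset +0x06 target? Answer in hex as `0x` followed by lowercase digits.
0x53ec

@+06  big-endian(50 00) = 0x5000
  opcode bits[15:12]=0x5: bra/J
  [11:0] imm=0 = #0
  target = base 0x53e4 + off 0x06 + 2 + imm 0 = 0x53ec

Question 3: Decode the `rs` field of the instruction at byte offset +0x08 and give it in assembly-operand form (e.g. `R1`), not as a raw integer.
R12

@+08  big-endian(73 c0) = 0x73c0
  op=0x73c0>>12=0x7 ⇒ xor (RR)
  rd: (w>>8)&0xf=0x3 → R3
  rs: (w>>4)&0xf=0xc → R12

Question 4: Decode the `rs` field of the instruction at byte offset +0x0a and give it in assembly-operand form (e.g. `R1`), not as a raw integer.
R1

off 0x0a: read 39 10 as big → 0x3910
  opcode bits[15:12]=0x3: plus/RR
  rd@[11:8]=0x9 ⇒ R9
  rs@[7:4]=0x1 ⇒ R1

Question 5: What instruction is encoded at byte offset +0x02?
@+02  big-endian(0d c0) = 0x0dc0
  opcode bits[15:12]=0x0: shr/RR
  [11:8] rd=13 = R13
  [7:4] rs=12 = R12

shr R13, R12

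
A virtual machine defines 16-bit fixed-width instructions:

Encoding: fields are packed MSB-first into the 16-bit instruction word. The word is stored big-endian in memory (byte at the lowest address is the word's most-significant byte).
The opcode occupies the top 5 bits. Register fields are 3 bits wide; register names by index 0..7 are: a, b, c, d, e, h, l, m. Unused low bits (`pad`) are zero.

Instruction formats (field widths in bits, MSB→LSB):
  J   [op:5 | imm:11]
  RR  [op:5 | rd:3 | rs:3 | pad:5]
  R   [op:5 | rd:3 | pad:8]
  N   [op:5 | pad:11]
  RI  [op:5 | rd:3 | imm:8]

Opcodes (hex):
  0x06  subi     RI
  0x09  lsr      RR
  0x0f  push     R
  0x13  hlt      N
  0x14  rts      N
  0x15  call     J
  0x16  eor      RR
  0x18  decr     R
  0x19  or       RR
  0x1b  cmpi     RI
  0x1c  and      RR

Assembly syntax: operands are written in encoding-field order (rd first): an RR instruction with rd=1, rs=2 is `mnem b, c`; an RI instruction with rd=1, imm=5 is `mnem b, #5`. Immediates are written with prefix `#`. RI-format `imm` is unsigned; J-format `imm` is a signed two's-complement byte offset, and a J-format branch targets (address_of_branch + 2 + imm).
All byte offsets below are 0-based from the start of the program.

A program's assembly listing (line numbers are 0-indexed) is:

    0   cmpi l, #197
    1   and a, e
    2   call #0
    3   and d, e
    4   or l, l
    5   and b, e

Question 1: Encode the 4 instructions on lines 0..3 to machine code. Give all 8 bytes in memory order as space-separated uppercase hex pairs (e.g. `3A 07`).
0. cmpi fields op=0x1b:5|rd=6:3|imm=197:8 → word dec5h → de c5
1. and fields op=0x1c:5|rd=0:3|rs=4:3|pad=0:5 → word e080h → e0 80
2. call fields op=0x15:5|imm=0:11 → word a800h → a8 00
3. and fields op=0x1c:5|rd=3:3|rs=4:3|pad=0:5 → word e380h → e3 80

DE C5 E0 80 A8 00 E3 80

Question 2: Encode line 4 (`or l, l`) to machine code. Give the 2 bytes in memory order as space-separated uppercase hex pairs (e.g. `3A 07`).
L4: or op=0x19:5|rd=6:3|rs=6:3|pad=0:5 ⇒ 0xcec0 ⇒ big ce c0

CE C0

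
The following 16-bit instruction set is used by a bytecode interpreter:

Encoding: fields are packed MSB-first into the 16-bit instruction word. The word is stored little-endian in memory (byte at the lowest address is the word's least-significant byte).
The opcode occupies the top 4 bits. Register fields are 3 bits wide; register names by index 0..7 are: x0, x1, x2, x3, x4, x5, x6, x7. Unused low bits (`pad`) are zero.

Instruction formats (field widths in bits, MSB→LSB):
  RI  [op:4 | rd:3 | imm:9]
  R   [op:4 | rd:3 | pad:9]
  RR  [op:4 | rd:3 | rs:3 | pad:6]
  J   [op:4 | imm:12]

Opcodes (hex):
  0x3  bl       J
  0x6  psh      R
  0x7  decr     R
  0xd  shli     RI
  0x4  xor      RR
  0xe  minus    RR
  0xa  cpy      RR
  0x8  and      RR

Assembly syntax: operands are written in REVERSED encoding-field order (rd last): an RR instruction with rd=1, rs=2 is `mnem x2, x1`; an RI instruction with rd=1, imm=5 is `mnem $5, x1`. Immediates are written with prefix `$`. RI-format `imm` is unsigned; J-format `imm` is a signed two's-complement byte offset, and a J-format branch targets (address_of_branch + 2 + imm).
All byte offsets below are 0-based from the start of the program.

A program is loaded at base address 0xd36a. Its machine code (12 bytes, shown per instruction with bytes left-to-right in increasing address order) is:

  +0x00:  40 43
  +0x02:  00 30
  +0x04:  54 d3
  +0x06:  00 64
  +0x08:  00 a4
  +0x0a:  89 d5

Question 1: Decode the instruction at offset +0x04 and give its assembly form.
@+04  little-endian(54 d3) = 0xd354
  top 4b → 0xd → shli [RI]
  [11:9] rd=1 = x1
  [8:0] imm=340 = $340

shli $340, x1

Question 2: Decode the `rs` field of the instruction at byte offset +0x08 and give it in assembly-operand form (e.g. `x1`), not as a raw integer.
[08] 00 a4 → 0xa400
  op=0xa400>>12=0xa ⇒ cpy (RR)
  rd: (w>>9)&0x7=0x2 → x2
  rs: (w>>6)&0x7=0x0 → x0

x0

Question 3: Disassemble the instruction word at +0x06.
@+06  little-endian(00 64) = 0x6400
  op=0x6400>>12=0x6 ⇒ psh (R)
  [11:9] rd=2 = x2

psh x2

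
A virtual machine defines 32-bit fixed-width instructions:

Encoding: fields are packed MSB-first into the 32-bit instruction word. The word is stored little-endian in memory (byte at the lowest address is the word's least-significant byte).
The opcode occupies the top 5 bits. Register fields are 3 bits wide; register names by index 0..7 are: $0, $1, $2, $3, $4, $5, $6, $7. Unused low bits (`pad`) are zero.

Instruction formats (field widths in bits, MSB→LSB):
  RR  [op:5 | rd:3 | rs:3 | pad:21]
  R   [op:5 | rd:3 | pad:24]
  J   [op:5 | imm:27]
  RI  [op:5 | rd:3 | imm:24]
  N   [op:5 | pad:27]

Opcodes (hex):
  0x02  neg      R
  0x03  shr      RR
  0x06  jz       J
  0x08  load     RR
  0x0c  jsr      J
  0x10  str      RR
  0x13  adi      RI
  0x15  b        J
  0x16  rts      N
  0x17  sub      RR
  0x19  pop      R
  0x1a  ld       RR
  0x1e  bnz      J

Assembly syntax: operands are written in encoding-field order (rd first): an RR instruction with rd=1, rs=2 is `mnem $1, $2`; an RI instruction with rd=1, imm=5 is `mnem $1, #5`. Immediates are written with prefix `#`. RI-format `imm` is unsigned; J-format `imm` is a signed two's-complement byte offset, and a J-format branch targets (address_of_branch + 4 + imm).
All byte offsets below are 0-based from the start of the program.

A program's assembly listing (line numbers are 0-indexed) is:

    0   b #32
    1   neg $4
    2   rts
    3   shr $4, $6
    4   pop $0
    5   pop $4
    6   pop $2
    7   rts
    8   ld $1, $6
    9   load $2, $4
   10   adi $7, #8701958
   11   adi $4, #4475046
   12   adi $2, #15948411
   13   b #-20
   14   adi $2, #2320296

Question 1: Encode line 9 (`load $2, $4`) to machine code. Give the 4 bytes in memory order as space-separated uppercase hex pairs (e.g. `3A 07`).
line 9 (load): pack op=0x8:5|rd=2:3|rs=4:3|pad=0:21 = 0x42800000; little→ 00 00 80 42

00 00 80 42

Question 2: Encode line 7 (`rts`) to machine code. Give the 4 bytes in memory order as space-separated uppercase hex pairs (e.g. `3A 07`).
7. rts fields op=0x16:5|pad=0:27 → word b0000000h → 00 00 00 b0

00 00 00 B0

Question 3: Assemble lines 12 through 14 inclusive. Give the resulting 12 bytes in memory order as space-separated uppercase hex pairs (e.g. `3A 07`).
L12: adi op=0x13:5|rd=2:3|imm=15948411:24 ⇒ 0x9af35a7b ⇒ little 7b 5a f3 9a
L13: b op=0x15:5|imm=-20:27 ⇒ 0xafffffec ⇒ little ec ff ff af
L14: adi op=0x13:5|rd=2:3|imm=2320296:24 ⇒ 0x9a2367a8 ⇒ little a8 67 23 9a

7B 5A F3 9A EC FF FF AF A8 67 23 9A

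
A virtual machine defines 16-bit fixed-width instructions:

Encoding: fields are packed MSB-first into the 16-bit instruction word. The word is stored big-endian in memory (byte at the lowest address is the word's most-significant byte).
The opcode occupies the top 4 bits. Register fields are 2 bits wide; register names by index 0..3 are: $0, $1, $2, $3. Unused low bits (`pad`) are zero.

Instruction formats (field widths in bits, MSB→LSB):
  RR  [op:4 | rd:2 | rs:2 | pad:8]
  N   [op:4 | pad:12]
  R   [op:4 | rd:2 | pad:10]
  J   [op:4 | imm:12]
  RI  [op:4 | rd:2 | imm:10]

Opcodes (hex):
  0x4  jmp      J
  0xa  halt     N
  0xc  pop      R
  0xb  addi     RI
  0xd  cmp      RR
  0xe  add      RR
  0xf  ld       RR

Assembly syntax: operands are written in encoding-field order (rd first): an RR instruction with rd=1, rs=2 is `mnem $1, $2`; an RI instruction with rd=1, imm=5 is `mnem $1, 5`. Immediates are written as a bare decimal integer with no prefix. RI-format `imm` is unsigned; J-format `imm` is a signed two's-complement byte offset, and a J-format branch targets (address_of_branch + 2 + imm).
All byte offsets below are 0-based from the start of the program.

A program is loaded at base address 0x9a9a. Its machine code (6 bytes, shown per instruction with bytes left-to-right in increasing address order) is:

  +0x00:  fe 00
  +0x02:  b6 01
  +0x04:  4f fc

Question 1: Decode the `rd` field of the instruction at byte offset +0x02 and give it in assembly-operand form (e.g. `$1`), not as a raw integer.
@+02  big-endian(b6 01) = 0xb601
  opcode bits[15:12]=0xb: addi/RI
  [11:10] rd=1 = $1
  [9:0] imm=513 = 513

$1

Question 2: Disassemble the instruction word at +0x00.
ld $3, $2

@+00  big-endian(fe 00) = 0xfe00
  op=0xfe00>>12=0xf ⇒ ld (RR)
  [11:10] rd=3 = $3
  [9:8] rs=2 = $2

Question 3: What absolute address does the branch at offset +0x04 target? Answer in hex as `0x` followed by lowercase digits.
[04] 4f fc → 0x4ffc
  opcode bits[15:12]=0x4: jmp/J
  [11:0] imm=4092 (s12→-4) = -4
  target = base 0x9a9a + off 0x04 + 2 + imm -4 = 0x9a9c

0x9a9c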